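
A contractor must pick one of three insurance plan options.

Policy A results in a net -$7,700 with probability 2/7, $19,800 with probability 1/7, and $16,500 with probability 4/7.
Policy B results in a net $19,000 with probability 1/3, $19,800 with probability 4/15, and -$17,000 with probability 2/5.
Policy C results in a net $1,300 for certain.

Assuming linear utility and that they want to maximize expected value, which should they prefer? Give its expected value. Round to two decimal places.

Policy A ($10,057.14)

Policy A = 2/7 × (-7700) + 1/7 × 19800 + 4/7 × 16500 = -2200 + 2828.5714 + 9428.5714 = 10057.1429
Policy B = 1/3 × 19000 + 4/15 × 19800 + 2/5 × (-17000) = 6333.3333 + 5280 − 6800 = 4813.3333
Policy C: 1300 (certain)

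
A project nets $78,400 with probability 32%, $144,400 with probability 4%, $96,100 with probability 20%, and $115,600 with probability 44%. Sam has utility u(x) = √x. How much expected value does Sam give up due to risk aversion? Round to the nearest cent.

$839.04

E[u] = 0.32·√78400 + 0.04·√144400 + 0.2·√96100 + 0.44·√115600 = 0.32·280 + 0.04·380 + 0.2·310 + 0.44·340 = 316.4
CE = (316.4)² = 100108.96
Risk premium = EV − CE = 100948 − 100108.96 = 839.04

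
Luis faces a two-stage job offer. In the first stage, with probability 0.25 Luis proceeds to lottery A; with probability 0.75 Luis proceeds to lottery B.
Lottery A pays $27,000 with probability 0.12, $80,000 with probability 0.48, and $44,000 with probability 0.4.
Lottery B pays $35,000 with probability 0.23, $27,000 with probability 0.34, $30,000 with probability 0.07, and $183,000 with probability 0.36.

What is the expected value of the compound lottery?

$78,717.50

EV(A) = 0.12 × 27000 + 0.48 × 80000 + 0.4 × 44000 = 3240 + 38400 + 17600 = 59240
EV(B) = 0.23 × 35000 + 0.34 × 27000 + 0.07 × 30000 + 0.36 × 183000 = 8050 + 9180 + 2100 + 65880 = 85210
Overall = 0.25 × 59240 + 0.75 × 85210 = 14810 + 63907.5 = 78717.5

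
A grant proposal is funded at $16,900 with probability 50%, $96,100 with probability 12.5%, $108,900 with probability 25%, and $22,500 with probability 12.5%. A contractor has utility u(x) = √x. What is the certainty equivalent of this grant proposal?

E[u] = 0.5·√16900 + 0.125·√96100 + 0.25·√108900 + 0.125·√22500 = 0.5·130 + 0.125·310 + 0.25·330 + 0.125·150 = 205
CE = (205)² = 42025

$42,025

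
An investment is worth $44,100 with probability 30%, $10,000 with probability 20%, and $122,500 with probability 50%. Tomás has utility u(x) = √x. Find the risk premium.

$9,916

E[u] = 0.3·√44100 + 0.2·√10000 + 0.5·√122500 = 0.3·210 + 0.2·100 + 0.5·350 = 258
CE = (258)² = 66564
Risk premium = EV − CE = 76480 − 66564 = 9916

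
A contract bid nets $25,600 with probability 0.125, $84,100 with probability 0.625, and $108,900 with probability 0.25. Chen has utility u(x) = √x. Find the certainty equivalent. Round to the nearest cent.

E[u] = 0.125·√25600 + 0.625·√84100 + 0.25·√108900 = 0.125·160 + 0.625·290 + 0.25·330 = 283.75
CE = (283.75)² = 80514.0625

$80,514.06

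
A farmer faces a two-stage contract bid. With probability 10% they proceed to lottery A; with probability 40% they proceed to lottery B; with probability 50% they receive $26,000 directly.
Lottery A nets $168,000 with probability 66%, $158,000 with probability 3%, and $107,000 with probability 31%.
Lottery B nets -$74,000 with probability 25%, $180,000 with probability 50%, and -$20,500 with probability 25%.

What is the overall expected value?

EV(A) = 0.66 × 168000 + 0.03 × 158000 + 0.31 × 107000 = 110880 + 4740 + 33170 = 148790
EV(B) = 0.25 × (-74000) + 0.5 × 180000 + 0.25 × (-20500) = -18500 + 90000 − 5125 = 66375
Branch C: 26000 (certain)
Overall = 0.1 × 148790 + 0.4 × 66375 + 0.5 × 26000 = 14879 + 26550 + 13000 = 54429

$54,429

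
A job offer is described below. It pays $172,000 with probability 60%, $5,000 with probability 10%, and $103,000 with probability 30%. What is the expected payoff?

EV = 0.6 × 172000 + 0.1 × 5000 + 0.3 × 103000 = 103200 + 500 + 30900 = 134600

$134,600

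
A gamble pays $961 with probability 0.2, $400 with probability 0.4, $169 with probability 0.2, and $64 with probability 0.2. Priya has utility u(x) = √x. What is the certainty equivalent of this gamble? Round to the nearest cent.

$338.56

E[u] = 0.2·√961 + 0.4·√400 + 0.2·√169 + 0.2·√64 = 0.2·31 + 0.4·20 + 0.2·13 + 0.2·8 = 18.4
CE = (18.4)² = 338.56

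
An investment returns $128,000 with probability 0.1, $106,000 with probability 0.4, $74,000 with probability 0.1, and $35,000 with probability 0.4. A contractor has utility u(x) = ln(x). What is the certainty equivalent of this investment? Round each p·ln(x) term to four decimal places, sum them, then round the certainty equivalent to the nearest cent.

E[u] = 0.1·ln(128000) + 0.4·ln(106000) + 0.1·ln(74000) + 0.4·ln(35000) = 1.1760 + 4.6285 + 1.1212 + 4.1852 = 11.1109
CE = e^11.1109 ≈ 66896.37

$66,896.37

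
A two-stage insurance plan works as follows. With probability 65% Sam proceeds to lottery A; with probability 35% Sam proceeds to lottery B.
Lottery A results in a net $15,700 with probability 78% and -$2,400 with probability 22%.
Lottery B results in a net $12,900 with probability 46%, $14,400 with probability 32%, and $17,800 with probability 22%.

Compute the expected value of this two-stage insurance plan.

EV(A) = 0.78 × 15700 + 0.22 × (-2400) = 12246 − 528 = 11718
EV(B) = 0.46 × 12900 + 0.32 × 14400 + 0.22 × 17800 = 5934 + 4608 + 3916 = 14458
Overall = 0.65 × 11718 + 0.35 × 14458 = 7616.7 + 5060.3 = 12677

$12,677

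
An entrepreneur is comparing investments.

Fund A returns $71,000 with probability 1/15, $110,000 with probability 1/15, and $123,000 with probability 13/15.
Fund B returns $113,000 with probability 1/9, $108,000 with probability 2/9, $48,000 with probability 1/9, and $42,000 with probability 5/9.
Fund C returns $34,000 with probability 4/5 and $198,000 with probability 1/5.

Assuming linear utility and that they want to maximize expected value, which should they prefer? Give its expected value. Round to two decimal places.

Fund A ($118,666.67)

Fund A = 1/15 × 71000 + 1/15 × 110000 + 13/15 × 123000 = 4733.3333 + 7333.3333 + 106600 = 118666.6667
Fund B = 1/9 × 113000 + 2/9 × 108000 + 1/9 × 48000 + 5/9 × 42000 = 12555.5556 + 24000 + 5333.3333 + 23333.3333 = 65222.2222
Fund C = 4/5 × 34000 + 1/5 × 198000 = 27200 + 39600 = 66800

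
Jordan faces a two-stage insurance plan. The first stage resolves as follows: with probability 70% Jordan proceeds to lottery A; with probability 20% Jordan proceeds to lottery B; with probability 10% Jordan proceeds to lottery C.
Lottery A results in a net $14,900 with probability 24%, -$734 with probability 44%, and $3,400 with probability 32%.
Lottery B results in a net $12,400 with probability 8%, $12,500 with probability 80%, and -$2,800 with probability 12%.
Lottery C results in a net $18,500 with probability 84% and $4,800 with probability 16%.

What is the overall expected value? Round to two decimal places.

$6,800.73

EV(A) = 0.24 × 14900 + 0.44 × (-734) + 0.32 × 3400 = 3576 − 322.96 + 1088 = 4341.04
EV(B) = 0.08 × 12400 + 0.8 × 12500 + 0.12 × (-2800) = 992 + 10000 − 336 = 10656
EV(C) = 0.84 × 18500 + 0.16 × 4800 = 15540 + 768 = 16308
Overall = 0.7 × 4341.04 + 0.2 × 10656 + 0.1 × 16308 = 3038.728 + 2131.2 + 1630.8 = 6800.728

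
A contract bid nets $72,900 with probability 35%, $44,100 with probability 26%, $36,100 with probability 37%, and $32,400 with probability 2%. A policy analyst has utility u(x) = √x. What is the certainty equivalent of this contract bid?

$49,729

E[u] = 0.35·√72900 + 0.26·√44100 + 0.37·√36100 + 0.02·√32400 = 0.35·270 + 0.26·210 + 0.37·190 + 0.02·180 = 223
CE = (223)² = 49729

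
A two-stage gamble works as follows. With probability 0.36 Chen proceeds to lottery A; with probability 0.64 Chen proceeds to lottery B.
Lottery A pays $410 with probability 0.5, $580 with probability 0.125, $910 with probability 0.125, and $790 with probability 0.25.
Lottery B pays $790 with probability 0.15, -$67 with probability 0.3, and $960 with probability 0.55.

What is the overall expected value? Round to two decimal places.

EV(A) = 0.5 × 410 + 0.125 × 580 + 0.125 × 910 + 0.25 × 790 = 205 + 72.5 + 113.75 + 197.5 = 588.75
EV(B) = 0.15 × 790 + 0.3 × (-67) + 0.55 × 960 = 118.5 − 20.1 + 528 = 626.4
Overall = 0.36 × 588.75 + 0.64 × 626.4 = 211.95 + 400.896 = 612.846

$612.85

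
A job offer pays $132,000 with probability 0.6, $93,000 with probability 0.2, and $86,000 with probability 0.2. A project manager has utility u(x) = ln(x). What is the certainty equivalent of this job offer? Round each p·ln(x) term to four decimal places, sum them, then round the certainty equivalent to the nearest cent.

E[u] = 0.6·ln(132000) + 0.2·ln(93000) + 0.2·ln(86000) = 7.0743 + 2.2881 + 2.2724 = 11.6348
CE = e^11.6348 ≈ 112961.24

$112,961.24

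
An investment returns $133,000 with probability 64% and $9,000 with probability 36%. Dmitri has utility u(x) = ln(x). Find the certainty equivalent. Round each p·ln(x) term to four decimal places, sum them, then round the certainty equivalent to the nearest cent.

E[u] = 0.64·ln(133000) + 0.36·ln(9000) = 7.5508 + 3.2778 = 10.8286
CE = e^10.8286 ≈ 50443.04

$50,443.04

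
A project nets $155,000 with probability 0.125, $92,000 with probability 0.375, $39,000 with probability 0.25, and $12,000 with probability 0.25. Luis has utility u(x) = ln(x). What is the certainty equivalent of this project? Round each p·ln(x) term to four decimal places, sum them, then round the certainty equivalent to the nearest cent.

E[u] = 0.125·ln(155000) + 0.375·ln(92000) + 0.25·ln(39000) + 0.25·ln(12000) = 1.4939 + 4.2861 + 2.6428 + 2.3482 = 10.7710
CE = e^10.7710 ≈ 47619.61

$47,619.61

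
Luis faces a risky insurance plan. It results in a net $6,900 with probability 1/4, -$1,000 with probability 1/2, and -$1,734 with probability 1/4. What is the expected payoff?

$791.50

EV = 1/4 × 6900 + 1/2 × (-1000) + 1/4 × (-1734) = 1725 − 500 − 433.5 = 791.5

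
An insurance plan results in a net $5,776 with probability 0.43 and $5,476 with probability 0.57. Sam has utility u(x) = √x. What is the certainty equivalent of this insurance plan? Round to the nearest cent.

$5,604.02

E[u] = 0.43·√5776 + 0.57·√5476 = 0.43·76 + 0.57·74 = 74.86
CE = (74.86)² = 5604.0196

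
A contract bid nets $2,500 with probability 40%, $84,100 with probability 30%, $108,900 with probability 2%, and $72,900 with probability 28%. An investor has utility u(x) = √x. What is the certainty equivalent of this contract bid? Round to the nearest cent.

E[u] = 0.4·√2500 + 0.3·√84100 + 0.02·√108900 + 0.28·√72900 = 0.4·50 + 0.3·290 + 0.02·330 + 0.28·270 = 189.2
CE = (189.2)² = 35796.64

$35,796.64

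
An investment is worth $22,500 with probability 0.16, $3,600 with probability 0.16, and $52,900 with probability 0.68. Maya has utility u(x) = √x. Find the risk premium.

E[u] = 0.16·√22500 + 0.16·√3600 + 0.68·√52900 = 0.16·150 + 0.16·60 + 0.68·230 = 190
CE = (190)² = 36100
Risk premium = EV − CE = 40148 − 36100 = 4048

$4,048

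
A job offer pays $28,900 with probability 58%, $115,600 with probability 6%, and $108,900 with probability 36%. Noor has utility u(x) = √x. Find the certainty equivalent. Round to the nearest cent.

$56,548.84

E[u] = 0.58·√28900 + 0.06·√115600 + 0.36·√108900 = 0.58·170 + 0.06·340 + 0.36·330 = 237.8
CE = (237.8)² = 56548.84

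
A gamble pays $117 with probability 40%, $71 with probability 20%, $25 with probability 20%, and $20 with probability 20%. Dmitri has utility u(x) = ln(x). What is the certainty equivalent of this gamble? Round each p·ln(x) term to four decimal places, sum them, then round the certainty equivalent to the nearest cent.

E[u] = 0.4·ln(117) + 0.2·ln(71) + 0.2·ln(25) + 0.2·ln(20) = 1.9049 + 0.8525 + 0.6438 + 0.5991 = 4.0003
CE = e^4.0003 ≈ 54.61

$54.61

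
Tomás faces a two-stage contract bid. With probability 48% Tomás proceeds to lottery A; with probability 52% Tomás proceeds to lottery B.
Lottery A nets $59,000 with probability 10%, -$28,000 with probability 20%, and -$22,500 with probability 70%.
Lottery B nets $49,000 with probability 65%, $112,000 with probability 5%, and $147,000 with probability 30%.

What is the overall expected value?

EV(A) = 0.1 × 59000 + 0.2 × (-28000) + 0.7 × (-22500) = 5900 − 5600 − 15750 = -15450
EV(B) = 0.65 × 49000 + 0.05 × 112000 + 0.3 × 147000 = 31850 + 5600 + 44100 = 81550
Overall = 0.48 × (-15450) + 0.52 × 81550 = -7416 + 42406 = 34990

$34,990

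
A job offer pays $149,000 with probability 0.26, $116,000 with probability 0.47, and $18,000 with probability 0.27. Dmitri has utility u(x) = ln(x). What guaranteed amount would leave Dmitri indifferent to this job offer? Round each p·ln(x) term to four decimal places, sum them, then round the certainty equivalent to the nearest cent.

$74,854.39

E[u] = 0.26·ln(149000) + 0.47·ln(116000) + 0.27·ln(18000) = 3.0970 + 5.4808 + 2.6455 = 11.2233
CE = e^11.2233 ≈ 74854.39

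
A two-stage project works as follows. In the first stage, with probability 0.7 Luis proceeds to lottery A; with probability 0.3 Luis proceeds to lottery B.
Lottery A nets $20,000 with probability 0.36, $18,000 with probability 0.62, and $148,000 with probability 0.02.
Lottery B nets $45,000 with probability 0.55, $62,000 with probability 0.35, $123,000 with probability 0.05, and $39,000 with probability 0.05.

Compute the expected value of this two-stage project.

EV(A) = 0.36 × 20000 + 0.62 × 18000 + 0.02 × 148000 = 7200 + 11160 + 2960 = 21320
EV(B) = 0.55 × 45000 + 0.35 × 62000 + 0.05 × 123000 + 0.05 × 39000 = 24750 + 21700 + 6150 + 1950 = 54550
Overall = 0.7 × 21320 + 0.3 × 54550 = 14924 + 16365 = 31289

$31,289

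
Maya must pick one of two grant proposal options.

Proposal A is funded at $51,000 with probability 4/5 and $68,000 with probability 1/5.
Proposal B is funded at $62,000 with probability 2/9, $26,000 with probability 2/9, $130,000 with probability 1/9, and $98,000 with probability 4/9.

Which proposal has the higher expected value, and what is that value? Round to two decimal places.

Proposal B ($77,555.56)

Proposal A = 4/5 × 51000 + 1/5 × 68000 = 40800 + 13600 = 54400
Proposal B = 2/9 × 62000 + 2/9 × 26000 + 1/9 × 130000 + 4/9 × 98000 = 13777.7778 + 5777.7778 + 14444.4444 + 43555.5556 = 77555.5556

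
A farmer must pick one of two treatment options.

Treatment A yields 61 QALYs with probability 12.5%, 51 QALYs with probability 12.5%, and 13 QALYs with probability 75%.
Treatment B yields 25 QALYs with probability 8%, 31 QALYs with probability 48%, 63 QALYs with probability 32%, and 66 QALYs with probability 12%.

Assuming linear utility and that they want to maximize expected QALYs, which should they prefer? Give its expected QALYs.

Treatment B (44.96 QALYs)

Treatment A = 0.125 × 61 + 0.125 × 51 + 0.75 × 13 = 7.625 + 6.375 + 9.75 = 23.75
Treatment B = 0.08 × 25 + 0.48 × 31 + 0.32 × 63 + 0.12 × 66 = 2 + 14.88 + 20.16 + 7.92 = 44.96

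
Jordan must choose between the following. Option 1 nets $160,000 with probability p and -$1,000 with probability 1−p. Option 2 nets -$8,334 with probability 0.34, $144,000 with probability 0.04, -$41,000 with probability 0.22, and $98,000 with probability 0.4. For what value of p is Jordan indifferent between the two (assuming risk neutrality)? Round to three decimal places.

p = 0.212

EV(Option 2) = 0.34 × (-8334) + 0.04 × 144000 + 0.22 × (-41000) + 0.4 × 98000 = -2833.56 + 5760 − 9020 + 39200 = 33106.44
p·160000 + (1−p)·(-1000) = 33106.44
161000p − 1000 = 33106.44
p = (33106.44 + 1000) / 161000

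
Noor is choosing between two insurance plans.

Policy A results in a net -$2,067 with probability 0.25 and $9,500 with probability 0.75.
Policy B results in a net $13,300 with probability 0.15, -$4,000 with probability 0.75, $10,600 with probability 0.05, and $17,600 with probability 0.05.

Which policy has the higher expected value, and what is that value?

Policy A = 0.25 × (-2067) + 0.75 × 9500 = -516.75 + 7125 = 6608.25
Policy B = 0.15 × 13300 + 0.75 × (-4000) + 0.05 × 10600 + 0.05 × 17600 = 1995 − 3000 + 530 + 880 = 405

Policy A ($6,608.25)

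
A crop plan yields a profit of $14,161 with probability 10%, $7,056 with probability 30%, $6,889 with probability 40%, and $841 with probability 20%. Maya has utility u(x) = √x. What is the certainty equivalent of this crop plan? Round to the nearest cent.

E[u] = 0.1·√14161 + 0.3·√7056 + 0.4·√6889 + 0.2·√841 = 0.1·119 + 0.3·84 + 0.4·83 + 0.2·29 = 76.1
CE = (76.1)² = 5791.21

$5,791.21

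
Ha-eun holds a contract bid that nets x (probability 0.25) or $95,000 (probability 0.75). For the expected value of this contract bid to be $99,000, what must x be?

0.25·x + 0.75·95000 = 99000
0.25·x = 99000 − 71250 = 27750
x = 27750 / 0.25 = 111000

x = $111,000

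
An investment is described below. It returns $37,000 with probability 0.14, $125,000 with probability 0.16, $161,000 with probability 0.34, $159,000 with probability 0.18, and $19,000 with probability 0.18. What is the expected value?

$111,960

EV = 0.14 × 37000 + 0.16 × 125000 + 0.34 × 161000 + 0.18 × 159000 + 0.18 × 19000 = 5180 + 20000 + 54740 + 28620 + 3420 = 111960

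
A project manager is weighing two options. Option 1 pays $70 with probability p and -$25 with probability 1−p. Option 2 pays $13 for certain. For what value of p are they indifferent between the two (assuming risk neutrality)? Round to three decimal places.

p = 0.400

p·70 + (1−p)·(-25) = 13
95p − 25 = 13
p = (13 + 25) / 95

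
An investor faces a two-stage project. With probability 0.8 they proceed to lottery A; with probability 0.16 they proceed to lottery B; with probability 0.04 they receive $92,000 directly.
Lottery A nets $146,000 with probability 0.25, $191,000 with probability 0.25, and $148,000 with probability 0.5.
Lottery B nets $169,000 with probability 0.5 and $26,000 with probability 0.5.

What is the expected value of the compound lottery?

EV(A) = 0.25 × 146000 + 0.25 × 191000 + 0.5 × 148000 = 36500 + 47750 + 74000 = 158250
EV(B) = 0.5 × 169000 + 0.5 × 26000 = 84500 + 13000 = 97500
Branch C: 92000 (certain)
Overall = 0.8 × 158250 + 0.16 × 97500 + 0.04 × 92000 = 126600 + 15600 + 3680 = 145880

$145,880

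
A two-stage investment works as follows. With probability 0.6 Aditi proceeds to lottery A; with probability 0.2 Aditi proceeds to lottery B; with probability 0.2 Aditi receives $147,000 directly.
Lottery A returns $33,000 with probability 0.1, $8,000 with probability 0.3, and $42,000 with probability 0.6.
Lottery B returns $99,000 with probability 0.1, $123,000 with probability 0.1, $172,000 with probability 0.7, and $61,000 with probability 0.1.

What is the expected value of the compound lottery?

$77,680

EV(A) = 0.1 × 33000 + 0.3 × 8000 + 0.6 × 42000 = 3300 + 2400 + 25200 = 30900
EV(B) = 0.1 × 99000 + 0.1 × 123000 + 0.7 × 172000 + 0.1 × 61000 = 9900 + 12300 + 120400 + 6100 = 148700
Branch C: 147000 (certain)
Overall = 0.6 × 30900 + 0.2 × 148700 + 0.2 × 147000 = 18540 + 29740 + 29400 = 77680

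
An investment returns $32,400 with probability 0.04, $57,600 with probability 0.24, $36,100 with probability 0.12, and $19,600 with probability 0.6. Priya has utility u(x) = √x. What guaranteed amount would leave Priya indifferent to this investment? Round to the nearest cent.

E[u] = 0.04·√32400 + 0.24·√57600 + 0.12·√36100 + 0.6·√19600 = 0.04·180 + 0.24·240 + 0.12·190 + 0.6·140 = 171.6
CE = (171.6)² = 29446.56

$29,446.56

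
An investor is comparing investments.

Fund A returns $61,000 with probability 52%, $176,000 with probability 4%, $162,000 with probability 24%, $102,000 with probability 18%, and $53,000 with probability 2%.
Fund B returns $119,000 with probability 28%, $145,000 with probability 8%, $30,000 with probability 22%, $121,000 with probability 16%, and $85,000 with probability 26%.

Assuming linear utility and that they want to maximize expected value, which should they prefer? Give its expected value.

Fund A ($97,060)

Fund A = 0.52 × 61000 + 0.04 × 176000 + 0.24 × 162000 + 0.18 × 102000 + 0.02 × 53000 = 31720 + 7040 + 38880 + 18360 + 1060 = 97060
Fund B = 0.28 × 119000 + 0.08 × 145000 + 0.22 × 30000 + 0.16 × 121000 + 0.26 × 85000 = 33320 + 11600 + 6600 + 19360 + 22100 = 92980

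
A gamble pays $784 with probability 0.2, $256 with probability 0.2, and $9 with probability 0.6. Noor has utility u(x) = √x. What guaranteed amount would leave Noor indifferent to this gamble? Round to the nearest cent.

$112.36

E[u] = 0.2·√784 + 0.2·√256 + 0.6·√9 = 0.2·28 + 0.2·16 + 0.6·3 = 10.6
CE = (10.6)² = 112.36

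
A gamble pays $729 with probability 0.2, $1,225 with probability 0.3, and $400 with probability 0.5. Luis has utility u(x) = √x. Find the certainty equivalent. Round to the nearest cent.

$670.81

E[u] = 0.2·√729 + 0.3·√1225 + 0.5·√400 = 0.2·27 + 0.3·35 + 0.5·20 = 25.9
CE = (25.9)² = 670.81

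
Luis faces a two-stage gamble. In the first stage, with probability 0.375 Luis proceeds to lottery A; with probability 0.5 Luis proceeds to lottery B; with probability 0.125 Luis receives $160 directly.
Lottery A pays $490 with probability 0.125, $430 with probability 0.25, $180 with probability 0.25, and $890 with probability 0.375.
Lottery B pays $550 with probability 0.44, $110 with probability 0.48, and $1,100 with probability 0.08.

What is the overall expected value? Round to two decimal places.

EV(A) = 0.125 × 490 + 0.25 × 430 + 0.25 × 180 + 0.375 × 890 = 61.25 + 107.5 + 45 + 333.75 = 547.5
EV(B) = 0.44 × 550 + 0.48 × 110 + 0.08 × 1100 = 242 + 52.8 + 88 = 382.8
Branch C: 160 (certain)
Overall = 0.375 × 547.5 + 0.5 × 382.8 + 0.125 × 160 = 205.3125 + 191.4 + 20 = 416.7125

$416.71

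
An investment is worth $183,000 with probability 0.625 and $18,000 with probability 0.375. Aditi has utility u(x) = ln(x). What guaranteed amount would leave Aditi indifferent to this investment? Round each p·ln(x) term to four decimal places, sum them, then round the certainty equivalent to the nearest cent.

E[u] = 0.625·ln(183000) + 0.375·ln(18000) = 7.5733 + 3.6743 = 11.2476
CE = e^11.2476 ≈ 76695.63

$76,695.63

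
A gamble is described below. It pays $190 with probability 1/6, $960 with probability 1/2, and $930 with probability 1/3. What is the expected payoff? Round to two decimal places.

$821.67

EV = 1/6 × 190 + 1/2 × 960 + 1/3 × 930 = 31.6667 + 480 + 310 = 821.6667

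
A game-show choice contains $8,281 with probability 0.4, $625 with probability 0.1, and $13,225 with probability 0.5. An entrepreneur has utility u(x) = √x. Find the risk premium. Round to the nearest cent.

$694.44

E[u] = 0.4·√8281 + 0.1·√625 + 0.5·√13225 = 0.4·91 + 0.1·25 + 0.5·115 = 96.4
CE = (96.4)² = 9292.96
Risk premium = EV − CE = 9987.4 − 9292.96 = 694.44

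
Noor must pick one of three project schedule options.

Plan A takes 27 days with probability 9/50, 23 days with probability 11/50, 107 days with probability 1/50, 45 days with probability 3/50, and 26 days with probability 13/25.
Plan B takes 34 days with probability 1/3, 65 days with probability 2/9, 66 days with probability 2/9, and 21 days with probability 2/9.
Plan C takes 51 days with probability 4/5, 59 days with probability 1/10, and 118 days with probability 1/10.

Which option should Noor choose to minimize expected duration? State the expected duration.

Plan A (28.28 days)

Plan A = 9/50 × 27 + 11/50 × 23 + 1/50 × 107 + 3/50 × 45 + 13/25 × 26 = 4.86 + 5.06 + 2.14 + 2.7 + 13.52 = 28.28
Plan B = 1/3 × 34 + 2/9 × 65 + 2/9 × 66 + 2/9 × 21 = 11.3333 + 14.4444 + 14.6667 + 4.6667 = 45.1111
Plan C = 4/5 × 51 + 1/10 × 59 + 1/10 × 118 = 40.8 + 5.9 + 11.8 = 58.5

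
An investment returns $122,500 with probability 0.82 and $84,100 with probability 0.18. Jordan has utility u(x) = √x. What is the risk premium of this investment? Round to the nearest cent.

E[u] = 0.82·√122500 + 0.18·√84100 = 0.82·350 + 0.18·290 = 339.2
CE = (339.2)² = 115056.64
Risk premium = EV − CE = 115588 − 115056.64 = 531.36

$531.36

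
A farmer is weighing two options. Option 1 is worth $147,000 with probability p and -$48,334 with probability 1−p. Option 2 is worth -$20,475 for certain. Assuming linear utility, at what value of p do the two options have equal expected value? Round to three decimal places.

p = 0.143

p·147000 + (1−p)·(-48334) = -20475
195334p − 48334 = -20475
p = (-20475 + 48334) / 195334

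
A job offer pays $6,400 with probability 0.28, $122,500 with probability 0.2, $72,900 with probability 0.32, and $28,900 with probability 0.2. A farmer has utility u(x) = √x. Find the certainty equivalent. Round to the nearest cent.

$45,283.84

E[u] = 0.28·√6400 + 0.2·√122500 + 0.32·√72900 + 0.2·√28900 = 0.28·80 + 0.2·350 + 0.32·270 + 0.2·170 = 212.8
CE = (212.8)² = 45283.84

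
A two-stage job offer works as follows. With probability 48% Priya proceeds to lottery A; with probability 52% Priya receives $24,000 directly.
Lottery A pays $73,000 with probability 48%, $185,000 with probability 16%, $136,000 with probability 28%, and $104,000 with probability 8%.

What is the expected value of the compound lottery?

EV(A) = 0.48 × 73000 + 0.16 × 185000 + 0.28 × 136000 + 0.08 × 104000 = 35040 + 29600 + 38080 + 8320 = 111040
Branch B: 24000 (certain)
Overall = 0.48 × 111040 + 0.52 × 24000 = 53299.2 + 12480 = 65779.2

$65,779.20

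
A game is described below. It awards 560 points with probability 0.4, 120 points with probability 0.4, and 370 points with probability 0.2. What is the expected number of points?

346 points

EV = 0.4 × 560 + 0.4 × 120 + 0.2 × 370 = 224 + 48 + 74 = 346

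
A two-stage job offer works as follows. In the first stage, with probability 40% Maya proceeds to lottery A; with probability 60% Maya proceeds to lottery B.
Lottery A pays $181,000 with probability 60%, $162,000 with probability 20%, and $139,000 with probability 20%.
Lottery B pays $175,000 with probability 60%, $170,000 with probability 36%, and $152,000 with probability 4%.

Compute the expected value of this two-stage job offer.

EV(A) = 0.6 × 181000 + 0.2 × 162000 + 0.2 × 139000 = 108600 + 32400 + 27800 = 168800
EV(B) = 0.6 × 175000 + 0.36 × 170000 + 0.04 × 152000 = 105000 + 61200 + 6080 = 172280
Overall = 0.4 × 168800 + 0.6 × 172280 = 67520 + 103368 = 170888

$170,888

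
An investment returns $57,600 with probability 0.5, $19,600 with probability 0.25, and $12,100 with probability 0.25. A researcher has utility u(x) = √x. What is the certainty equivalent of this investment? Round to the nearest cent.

$33,306.25

E[u] = 0.5·√57600 + 0.25·√19600 + 0.25·√12100 = 0.5·240 + 0.25·140 + 0.25·110 = 182.5
CE = (182.5)² = 33306.25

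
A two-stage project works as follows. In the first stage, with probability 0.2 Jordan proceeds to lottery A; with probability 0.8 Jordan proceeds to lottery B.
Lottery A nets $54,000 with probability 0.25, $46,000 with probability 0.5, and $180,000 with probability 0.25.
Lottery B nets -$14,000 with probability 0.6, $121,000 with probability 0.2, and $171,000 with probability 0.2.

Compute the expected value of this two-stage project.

EV(A) = 0.25 × 54000 + 0.5 × 46000 + 0.25 × 180000 = 13500 + 23000 + 45000 = 81500
EV(B) = 0.6 × (-14000) + 0.2 × 121000 + 0.2 × 171000 = -8400 + 24200 + 34200 = 50000
Overall = 0.2 × 81500 + 0.8 × 50000 = 16300 + 40000 = 56300

$56,300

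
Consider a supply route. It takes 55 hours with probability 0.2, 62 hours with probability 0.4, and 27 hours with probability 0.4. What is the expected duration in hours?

EV = 0.2 × 55 + 0.4 × 62 + 0.4 × 27 = 11 + 24.8 + 10.8 = 46.6

46.6 hours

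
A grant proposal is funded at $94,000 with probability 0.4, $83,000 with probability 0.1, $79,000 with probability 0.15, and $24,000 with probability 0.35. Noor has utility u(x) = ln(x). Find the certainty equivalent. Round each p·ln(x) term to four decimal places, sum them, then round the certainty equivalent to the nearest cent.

E[u] = 0.4·ln(94000) + 0.1·ln(83000) + 0.15·ln(79000) + 0.35·ln(24000) = 4.5804 + 1.1327 + 1.6916 + 3.5300 = 10.9347
CE = e^10.9347 ≈ 56089.28

$56,089.28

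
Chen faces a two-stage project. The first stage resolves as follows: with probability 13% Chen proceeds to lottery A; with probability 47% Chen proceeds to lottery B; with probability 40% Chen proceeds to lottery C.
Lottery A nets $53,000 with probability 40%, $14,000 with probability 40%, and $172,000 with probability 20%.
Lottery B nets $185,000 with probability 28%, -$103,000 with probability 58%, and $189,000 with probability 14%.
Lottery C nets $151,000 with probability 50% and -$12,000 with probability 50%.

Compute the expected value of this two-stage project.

$44,460.40

EV(A) = 0.4 × 53000 + 0.4 × 14000 + 0.2 × 172000 = 21200 + 5600 + 34400 = 61200
EV(B) = 0.28 × 185000 + 0.58 × (-103000) + 0.14 × 189000 = 51800 − 59740 + 26460 = 18520
EV(C) = 0.5 × 151000 + 0.5 × (-12000) = 75500 − 6000 = 69500
Overall = 0.13 × 61200 + 0.47 × 18520 + 0.4 × 69500 = 7956 + 8704.4 + 27800 = 44460.4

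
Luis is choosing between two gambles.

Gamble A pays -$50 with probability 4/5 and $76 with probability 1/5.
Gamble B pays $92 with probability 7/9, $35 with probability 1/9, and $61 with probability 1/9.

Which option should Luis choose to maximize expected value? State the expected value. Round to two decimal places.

Gamble A = 4/5 × (-50) + 1/5 × 76 = -40 + 15.2 = -24.8
Gamble B = 7/9 × 92 + 1/9 × 35 + 1/9 × 61 = 71.5556 + 3.8889 + 6.7778 = 82.2222

Gamble B ($82.22)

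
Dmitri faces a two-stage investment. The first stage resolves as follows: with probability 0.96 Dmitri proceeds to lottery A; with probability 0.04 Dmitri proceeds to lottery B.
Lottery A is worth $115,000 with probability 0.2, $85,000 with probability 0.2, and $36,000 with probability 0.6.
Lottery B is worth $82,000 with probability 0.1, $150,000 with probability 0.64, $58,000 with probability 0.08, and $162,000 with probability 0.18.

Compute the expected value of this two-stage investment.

EV(A) = 0.2 × 115000 + 0.2 × 85000 + 0.6 × 36000 = 23000 + 17000 + 21600 = 61600
EV(B) = 0.1 × 82000 + 0.64 × 150000 + 0.08 × 58000 + 0.18 × 162000 = 8200 + 96000 + 4640 + 29160 = 138000
Overall = 0.96 × 61600 + 0.04 × 138000 = 59136 + 5520 = 64656

$64,656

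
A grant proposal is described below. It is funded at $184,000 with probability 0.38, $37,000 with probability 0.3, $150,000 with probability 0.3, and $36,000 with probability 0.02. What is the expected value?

$126,740

EV = 0.38 × 184000 + 0.3 × 37000 + 0.3 × 150000 + 0.02 × 36000 = 69920 + 11100 + 45000 + 720 = 126740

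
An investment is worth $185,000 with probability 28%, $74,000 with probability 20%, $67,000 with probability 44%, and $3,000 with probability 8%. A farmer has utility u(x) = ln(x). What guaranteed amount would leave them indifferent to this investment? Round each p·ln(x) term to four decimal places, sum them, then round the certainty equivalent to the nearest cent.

$70,848.57

E[u] = 0.28·ln(185000) + 0.2·ln(74000) + 0.44·ln(67000) + 0.08·ln(3000) = 3.3959 + 2.2424 + 4.8895 + 0.6405 = 11.1683
CE = e^11.1683 ≈ 70848.57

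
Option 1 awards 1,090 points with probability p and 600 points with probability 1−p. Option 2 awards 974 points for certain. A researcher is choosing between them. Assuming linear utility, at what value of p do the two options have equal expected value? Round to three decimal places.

p = 0.763

p·1090 + (1−p)·600 = 974
490p + 600 = 974
p = (974 − 600) / 490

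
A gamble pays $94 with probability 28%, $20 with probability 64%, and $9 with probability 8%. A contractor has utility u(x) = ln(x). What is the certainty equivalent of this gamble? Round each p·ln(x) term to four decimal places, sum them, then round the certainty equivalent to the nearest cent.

$28.94

E[u] = 0.28·ln(94) + 0.64·ln(20) + 0.08·ln(9) = 1.2721 + 1.9173 + 0.1758 = 3.3652
CE = e^3.3652 ≈ 28.94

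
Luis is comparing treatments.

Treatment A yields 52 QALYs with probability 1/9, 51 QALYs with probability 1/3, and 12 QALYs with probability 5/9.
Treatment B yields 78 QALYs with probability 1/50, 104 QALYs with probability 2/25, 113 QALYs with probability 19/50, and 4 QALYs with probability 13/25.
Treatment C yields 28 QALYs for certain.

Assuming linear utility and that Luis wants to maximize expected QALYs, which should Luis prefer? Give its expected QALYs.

Treatment B (54.9 QALYs)

Treatment A = 1/9 × 52 + 1/3 × 51 + 5/9 × 12 = 5.7778 + 17 + 6.6667 = 29.4444
Treatment B = 1/50 × 78 + 2/25 × 104 + 19/50 × 113 + 13/25 × 4 = 1.56 + 8.32 + 42.94 + 2.08 = 54.9
Treatment C: 28 (certain)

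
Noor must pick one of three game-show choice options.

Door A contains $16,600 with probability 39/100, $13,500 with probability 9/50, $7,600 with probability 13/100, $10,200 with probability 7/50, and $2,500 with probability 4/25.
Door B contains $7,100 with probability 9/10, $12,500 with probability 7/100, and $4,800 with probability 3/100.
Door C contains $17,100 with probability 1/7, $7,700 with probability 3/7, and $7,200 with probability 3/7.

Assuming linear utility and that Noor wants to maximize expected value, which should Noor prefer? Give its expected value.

Door A = 39/100 × 16600 + 9/50 × 13500 + 13/100 × 7600 + 7/50 × 10200 + 4/25 × 2500 = 6474 + 2430 + 988 + 1428 + 400 = 11720
Door B = 9/10 × 7100 + 7/100 × 12500 + 3/100 × 4800 = 6390 + 875 + 144 = 7409
Door C = 1/7 × 17100 + 3/7 × 7700 + 3/7 × 7200 = 2442.8571 + 3300 + 3085.7143 = 8828.5714

Door A ($11,720)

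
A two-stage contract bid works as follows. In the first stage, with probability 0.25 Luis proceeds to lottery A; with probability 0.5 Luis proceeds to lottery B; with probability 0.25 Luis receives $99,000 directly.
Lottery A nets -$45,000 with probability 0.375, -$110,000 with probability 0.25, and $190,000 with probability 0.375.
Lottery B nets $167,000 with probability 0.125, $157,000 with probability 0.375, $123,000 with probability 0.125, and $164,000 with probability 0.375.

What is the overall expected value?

EV(A) = 0.375 × (-45000) + 0.25 × (-110000) + 0.375 × 190000 = -16875 − 27500 + 71250 = 26875
EV(B) = 0.125 × 167000 + 0.375 × 157000 + 0.125 × 123000 + 0.375 × 164000 = 20875 + 58875 + 15375 + 61500 = 156625
Branch C: 99000 (certain)
Overall = 0.25 × 26875 + 0.5 × 156625 + 0.25 × 99000 = 6718.75 + 78312.5 + 24750 = 109781.25

$109,781.25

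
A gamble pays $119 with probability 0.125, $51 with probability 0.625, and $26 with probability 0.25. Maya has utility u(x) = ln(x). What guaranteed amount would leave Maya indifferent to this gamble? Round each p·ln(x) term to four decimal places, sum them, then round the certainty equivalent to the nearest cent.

$47.91

E[u] = 0.125·ln(119) + 0.625·ln(51) + 0.25·ln(26) = 0.5974 + 2.4574 + 0.8145 = 3.8693
CE = e^3.8693 ≈ 47.91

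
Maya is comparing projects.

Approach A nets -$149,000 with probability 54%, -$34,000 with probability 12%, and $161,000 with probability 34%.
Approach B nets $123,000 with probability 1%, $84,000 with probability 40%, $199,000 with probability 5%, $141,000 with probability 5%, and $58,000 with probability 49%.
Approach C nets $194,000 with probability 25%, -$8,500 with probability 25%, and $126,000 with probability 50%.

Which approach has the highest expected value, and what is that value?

Approach A = 0.54 × (-149000) + 0.12 × (-34000) + 0.34 × 161000 = -80460 − 4080 + 54740 = -29800
Approach B = 0.01 × 123000 + 0.4 × 84000 + 0.05 × 199000 + 0.05 × 141000 + 0.49 × 58000 = 1230 + 33600 + 9950 + 7050 + 28420 = 80250
Approach C = 0.25 × 194000 + 0.25 × (-8500) + 0.5 × 126000 = 48500 − 2125 + 63000 = 109375

Approach C ($109,375)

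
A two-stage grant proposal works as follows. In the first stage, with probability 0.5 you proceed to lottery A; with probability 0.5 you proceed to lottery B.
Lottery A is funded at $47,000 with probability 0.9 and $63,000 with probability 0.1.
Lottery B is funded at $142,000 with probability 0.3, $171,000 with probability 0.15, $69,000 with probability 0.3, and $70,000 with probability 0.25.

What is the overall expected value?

EV(A) = 0.9 × 47000 + 0.1 × 63000 = 42300 + 6300 = 48600
EV(B) = 0.3 × 142000 + 0.15 × 171000 + 0.3 × 69000 + 0.25 × 70000 = 42600 + 25650 + 20700 + 17500 = 106450
Overall = 0.5 × 48600 + 0.5 × 106450 = 24300 + 53225 = 77525

$77,525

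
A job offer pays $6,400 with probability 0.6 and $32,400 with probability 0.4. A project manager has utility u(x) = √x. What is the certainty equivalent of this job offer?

$14,400

E[u] = 0.6·√6400 + 0.4·√32400 = 0.6·80 + 0.4·180 = 120
CE = (120)² = 14400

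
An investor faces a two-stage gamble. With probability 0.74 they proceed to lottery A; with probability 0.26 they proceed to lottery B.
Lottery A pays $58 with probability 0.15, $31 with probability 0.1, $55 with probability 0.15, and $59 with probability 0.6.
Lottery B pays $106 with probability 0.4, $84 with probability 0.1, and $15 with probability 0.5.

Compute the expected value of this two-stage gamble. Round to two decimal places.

$56.19

EV(A) = 0.15 × 58 + 0.1 × 31 + 0.15 × 55 + 0.6 × 59 = 8.7 + 3.1 + 8.25 + 35.4 = 55.45
EV(B) = 0.4 × 106 + 0.1 × 84 + 0.5 × 15 = 42.4 + 8.4 + 7.5 = 58.3
Overall = 0.74 × 55.45 + 0.26 × 58.3 = 41.033 + 15.158 = 56.191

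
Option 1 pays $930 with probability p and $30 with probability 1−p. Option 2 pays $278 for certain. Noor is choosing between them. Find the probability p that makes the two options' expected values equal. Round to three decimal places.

p = 0.276

p·930 + (1−p)·30 = 278
900p + 30 = 278
p = (278 − 30) / 900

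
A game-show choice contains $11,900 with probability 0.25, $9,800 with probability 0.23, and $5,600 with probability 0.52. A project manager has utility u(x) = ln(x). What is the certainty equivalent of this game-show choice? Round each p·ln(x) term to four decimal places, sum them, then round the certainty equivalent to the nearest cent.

$7,690.18

E[u] = 0.25·ln(11900) + 0.23·ln(9800) + 0.52·ln(5600) = 2.3461 + 2.1137 + 4.4879 = 8.9477
CE = e^8.9477 ≈ 7690.18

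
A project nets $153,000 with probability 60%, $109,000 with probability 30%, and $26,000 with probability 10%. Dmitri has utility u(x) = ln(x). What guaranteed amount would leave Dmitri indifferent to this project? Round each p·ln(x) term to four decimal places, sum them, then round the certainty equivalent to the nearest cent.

$115,751.39

E[u] = 0.6·ln(153000) + 0.3·ln(109000) + 0.1·ln(26000) = 7.1629 + 3.4797 + 1.0166 = 11.6592
CE = e^11.6592 ≈ 115751.39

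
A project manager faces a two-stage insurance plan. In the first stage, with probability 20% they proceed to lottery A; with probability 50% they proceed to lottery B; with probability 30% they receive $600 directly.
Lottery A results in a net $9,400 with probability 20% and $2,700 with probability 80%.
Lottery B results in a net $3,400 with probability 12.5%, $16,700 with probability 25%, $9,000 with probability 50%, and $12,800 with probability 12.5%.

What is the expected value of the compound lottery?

EV(A) = 0.2 × 9400 + 0.8 × 2700 = 1880 + 2160 = 4040
EV(B) = 0.125 × 3400 + 0.25 × 16700 + 0.5 × 9000 + 0.125 × 12800 = 425 + 4175 + 4500 + 1600 = 10700
Branch C: 600 (certain)
Overall = 0.2 × 4040 + 0.5 × 10700 + 0.3 × 600 = 808 + 5350 + 180 = 6338

$6,338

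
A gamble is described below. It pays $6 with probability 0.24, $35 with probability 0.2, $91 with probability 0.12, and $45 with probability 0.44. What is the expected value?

EV = 0.24 × 6 + 0.2 × 35 + 0.12 × 91 + 0.44 × 45 = 1.44 + 7 + 10.92 + 19.8 = 39.16

$39.16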